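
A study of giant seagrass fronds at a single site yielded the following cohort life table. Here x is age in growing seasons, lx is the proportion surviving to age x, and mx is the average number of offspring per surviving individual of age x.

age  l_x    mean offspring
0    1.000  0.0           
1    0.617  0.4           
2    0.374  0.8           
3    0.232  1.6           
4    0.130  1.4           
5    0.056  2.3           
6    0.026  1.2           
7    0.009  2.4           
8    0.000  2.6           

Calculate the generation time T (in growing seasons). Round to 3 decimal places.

lx·mx: 0, 0.2468, 0.2992, 0.3712, 0.182, 0.1288, 0.0312, 0.0216, 0 → R0 = 1.2808
x·lx·mx: 0, 0.2468, 0.5984, 1.1136, 0.728, 0.644, 0.1872, 0.1512, 0 → Σ = 3.6692
T = 3.6692 / 1.2808 = 2.864772… → 2.865

2.865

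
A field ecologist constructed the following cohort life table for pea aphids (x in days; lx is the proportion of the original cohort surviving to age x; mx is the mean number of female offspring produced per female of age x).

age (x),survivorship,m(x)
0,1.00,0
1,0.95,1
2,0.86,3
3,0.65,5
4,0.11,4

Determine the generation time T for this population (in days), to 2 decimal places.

2.44

lx·mx: 0, 0.95, 2.58, 3.25, 0.44 → R0 = 7.22
x·lx·mx: 0, 0.95, 5.16, 9.75, 1.76 → Σ = 17.62
T = 17.62 / 7.22 = 2.440443… → 2.44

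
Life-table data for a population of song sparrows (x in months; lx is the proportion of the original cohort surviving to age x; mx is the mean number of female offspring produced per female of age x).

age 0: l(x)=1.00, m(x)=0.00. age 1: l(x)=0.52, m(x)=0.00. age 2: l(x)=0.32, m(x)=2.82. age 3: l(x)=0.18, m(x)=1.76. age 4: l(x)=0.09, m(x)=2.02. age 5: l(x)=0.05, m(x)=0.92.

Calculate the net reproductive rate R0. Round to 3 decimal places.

lx·mx by age: 0, 0, 0.9024, 0.3168, 0.1818, 0.046
R0 = Σ lx·mx = 1.447 → 1.447

1.447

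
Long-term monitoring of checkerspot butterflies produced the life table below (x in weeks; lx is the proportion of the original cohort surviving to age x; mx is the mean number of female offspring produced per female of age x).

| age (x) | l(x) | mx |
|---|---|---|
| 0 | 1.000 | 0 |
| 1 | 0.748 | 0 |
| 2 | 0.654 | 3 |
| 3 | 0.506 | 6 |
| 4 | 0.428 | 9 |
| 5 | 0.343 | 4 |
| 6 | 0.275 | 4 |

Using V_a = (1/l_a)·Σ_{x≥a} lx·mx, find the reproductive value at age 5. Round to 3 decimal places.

lx·mx for x ≥ 5: 1.372, 1.1 → sum = 2.472
V_5 = 2.472 / l_5 = 2.472 / 0.343 = 7.206997… → 7.207

7.207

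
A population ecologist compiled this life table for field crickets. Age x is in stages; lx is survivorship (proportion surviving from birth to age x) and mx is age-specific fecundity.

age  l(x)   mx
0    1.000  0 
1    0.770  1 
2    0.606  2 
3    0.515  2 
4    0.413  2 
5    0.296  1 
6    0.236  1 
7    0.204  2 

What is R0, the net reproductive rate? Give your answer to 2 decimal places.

4.78

lx·mx by age: 0, 0.77, 1.212, 1.03, 0.826, 0.296, 0.236, 0.408
R0 = Σ lx·mx = 4.778 → 4.78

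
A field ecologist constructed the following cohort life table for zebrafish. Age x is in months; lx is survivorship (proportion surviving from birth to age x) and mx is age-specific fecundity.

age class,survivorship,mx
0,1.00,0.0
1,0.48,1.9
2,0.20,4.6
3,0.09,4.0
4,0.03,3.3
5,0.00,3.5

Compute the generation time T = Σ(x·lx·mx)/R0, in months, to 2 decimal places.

1.85

lx·mx: 0, 0.912, 0.92, 0.36, 0.099, 0 → R0 = 2.291
x·lx·mx: 0, 0.912, 1.84, 1.08, 0.396, 0 → Σ = 4.228
T = 4.228 / 2.291 = 1.845482… → 1.85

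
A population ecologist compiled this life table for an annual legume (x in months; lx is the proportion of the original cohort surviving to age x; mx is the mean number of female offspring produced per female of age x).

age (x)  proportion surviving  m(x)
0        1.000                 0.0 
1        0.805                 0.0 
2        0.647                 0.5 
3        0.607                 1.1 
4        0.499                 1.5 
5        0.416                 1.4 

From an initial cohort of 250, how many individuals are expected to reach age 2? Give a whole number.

Expected survivors = N0 · l_2 = 250 × 0.647 = 161.75 → 162

162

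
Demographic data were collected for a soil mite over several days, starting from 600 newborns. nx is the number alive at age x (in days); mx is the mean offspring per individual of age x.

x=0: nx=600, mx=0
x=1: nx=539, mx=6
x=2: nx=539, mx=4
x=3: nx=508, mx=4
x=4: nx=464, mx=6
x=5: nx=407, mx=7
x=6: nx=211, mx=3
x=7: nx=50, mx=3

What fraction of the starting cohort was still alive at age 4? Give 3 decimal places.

0.773

l_4 = n_4/n_0 = 464/600 = 0.773333… → 0.773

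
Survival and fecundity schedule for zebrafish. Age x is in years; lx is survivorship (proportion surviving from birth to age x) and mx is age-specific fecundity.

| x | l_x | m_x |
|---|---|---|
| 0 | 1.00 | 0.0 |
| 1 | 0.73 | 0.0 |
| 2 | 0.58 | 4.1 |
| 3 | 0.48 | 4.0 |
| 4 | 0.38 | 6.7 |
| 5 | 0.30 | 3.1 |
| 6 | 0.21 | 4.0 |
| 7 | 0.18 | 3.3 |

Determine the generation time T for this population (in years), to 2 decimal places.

3.75

lx·mx: 0, 0, 2.378, 1.92, 2.546, 0.93, 0.84, 0.594 → R0 = 9.208
x·lx·mx: 0, 0, 4.756, 5.76, 10.184, 4.65, 5.04, 4.158 → Σ = 34.548
T = 34.548 / 9.208 = 3.751955… → 3.75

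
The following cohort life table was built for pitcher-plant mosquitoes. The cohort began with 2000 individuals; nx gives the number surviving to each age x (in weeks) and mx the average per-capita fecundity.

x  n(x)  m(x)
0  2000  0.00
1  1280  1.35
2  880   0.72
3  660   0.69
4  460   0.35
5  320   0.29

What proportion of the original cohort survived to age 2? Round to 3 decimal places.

0.440

l_2 = n_2/n_0 = 880/2000 = 0.44 → 0.440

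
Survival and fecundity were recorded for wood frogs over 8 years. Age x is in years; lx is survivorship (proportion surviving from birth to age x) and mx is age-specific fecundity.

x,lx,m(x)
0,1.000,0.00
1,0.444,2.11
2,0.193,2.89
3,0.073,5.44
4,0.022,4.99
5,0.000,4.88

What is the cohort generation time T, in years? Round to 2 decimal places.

lx·mx: 0, 0.93684, 0.55777, 0.39712, 0.10978, 0 → R0 = 2.00151
x·lx·mx: 0, 0.93684, 1.11554, 1.19136, 0.43912, 0 → Σ = 3.68286
T = 3.68286 / 2.00151 = 1.840041… → 1.84

1.84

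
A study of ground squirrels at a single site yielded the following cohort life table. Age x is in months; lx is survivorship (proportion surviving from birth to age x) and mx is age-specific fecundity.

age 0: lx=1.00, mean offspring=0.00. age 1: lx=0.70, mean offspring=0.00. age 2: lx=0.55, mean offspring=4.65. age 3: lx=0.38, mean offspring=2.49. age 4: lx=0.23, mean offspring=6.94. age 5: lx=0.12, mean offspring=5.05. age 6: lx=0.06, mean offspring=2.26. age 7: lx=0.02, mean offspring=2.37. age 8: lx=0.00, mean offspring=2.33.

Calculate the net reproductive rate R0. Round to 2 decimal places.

lx·mx by age: 0, 0, 2.5575, 0.9462, 1.5962, 0.606, 0.1356, 0.0474, 0
R0 = Σ lx·mx = 5.8889 → 5.89

5.89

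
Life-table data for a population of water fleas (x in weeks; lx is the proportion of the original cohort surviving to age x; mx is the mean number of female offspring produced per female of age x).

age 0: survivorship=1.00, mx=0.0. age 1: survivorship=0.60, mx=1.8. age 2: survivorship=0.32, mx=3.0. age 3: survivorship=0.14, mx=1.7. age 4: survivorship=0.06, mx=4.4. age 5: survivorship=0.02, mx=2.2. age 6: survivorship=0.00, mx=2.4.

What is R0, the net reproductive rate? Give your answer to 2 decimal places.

2.59

lx·mx by age: 0, 1.08, 0.96, 0.238, 0.264, 0.044, 0
R0 = Σ lx·mx = 2.586 → 2.59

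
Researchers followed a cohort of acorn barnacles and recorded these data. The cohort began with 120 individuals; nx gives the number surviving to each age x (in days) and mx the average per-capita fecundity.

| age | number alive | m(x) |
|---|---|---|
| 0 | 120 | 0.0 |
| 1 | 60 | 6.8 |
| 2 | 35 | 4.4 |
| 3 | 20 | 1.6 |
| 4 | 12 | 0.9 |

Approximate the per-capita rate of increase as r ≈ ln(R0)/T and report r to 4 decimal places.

1.1438

lx = nx/n0 = nx/120: 1, 0.5, 0.29167…, 0.16667…, 0.1
R0 = Σ lx·mx = 0 + 3.4 + 1.28333… + 0.26667… + 0.09 = 5.04…
Σ x·lx·mx = 7.126667…; T = 7.126667…/5.04… = 1.41402…
r ≈ ln(R0)/T = ln(5.04…)/1.41402… = 1.143834… → 1.1438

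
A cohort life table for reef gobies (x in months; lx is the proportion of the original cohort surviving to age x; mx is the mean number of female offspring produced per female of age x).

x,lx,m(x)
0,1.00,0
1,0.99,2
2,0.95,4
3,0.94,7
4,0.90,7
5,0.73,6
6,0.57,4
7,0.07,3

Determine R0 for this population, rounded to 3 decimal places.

25.530

lx·mx by age: 0, 1.98, 3.8, 6.58, 6.3, 4.38, 2.28, 0.21
R0 = Σ lx·mx = 25.53 → 25.530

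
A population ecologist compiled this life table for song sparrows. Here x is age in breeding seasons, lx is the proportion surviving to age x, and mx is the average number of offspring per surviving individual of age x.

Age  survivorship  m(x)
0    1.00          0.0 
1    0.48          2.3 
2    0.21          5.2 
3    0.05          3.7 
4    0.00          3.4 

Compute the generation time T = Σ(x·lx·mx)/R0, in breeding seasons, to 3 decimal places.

1.614

lx·mx: 0, 1.104, 1.092, 0.185, 0 → R0 = 2.381
x·lx·mx: 0, 1.104, 2.184, 0.555, 0 → Σ = 3.843
T = 3.843 / 2.381 = 1.614028… → 1.614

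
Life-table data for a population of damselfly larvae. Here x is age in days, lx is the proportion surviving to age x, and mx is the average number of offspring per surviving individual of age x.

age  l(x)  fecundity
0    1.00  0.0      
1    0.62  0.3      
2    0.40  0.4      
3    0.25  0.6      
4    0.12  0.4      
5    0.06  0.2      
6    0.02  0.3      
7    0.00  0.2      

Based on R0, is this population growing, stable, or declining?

declining

R0 = Σ lx·mx = 0 + 0.186 + 0.16 + 0.15 + 0.048 + 0.012 + 0.006 + 0 = 0.562
R0 < 1, so the population is declining.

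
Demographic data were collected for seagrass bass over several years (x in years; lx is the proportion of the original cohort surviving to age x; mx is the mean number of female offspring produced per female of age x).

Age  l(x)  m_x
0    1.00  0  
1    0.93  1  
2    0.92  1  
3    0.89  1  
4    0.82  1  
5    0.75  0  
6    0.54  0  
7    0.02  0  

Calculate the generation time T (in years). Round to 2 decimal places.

lx·mx: 0, 0.93, 0.92, 0.89, 0.82, 0, 0, 0 → R0 = 3.56
x·lx·mx: 0, 0.93, 1.84, 2.67, 3.28, 0, 0, 0 → Σ = 8.72
T = 8.72 / 3.56 = 2.449438… → 2.45

2.45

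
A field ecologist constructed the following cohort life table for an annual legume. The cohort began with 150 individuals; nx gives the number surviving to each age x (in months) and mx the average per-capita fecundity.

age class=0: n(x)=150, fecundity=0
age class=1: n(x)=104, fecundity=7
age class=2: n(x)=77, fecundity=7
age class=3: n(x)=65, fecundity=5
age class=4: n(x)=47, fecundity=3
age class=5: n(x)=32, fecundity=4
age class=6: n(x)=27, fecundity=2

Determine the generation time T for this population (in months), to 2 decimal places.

lx = nx/n0 = nx/150: 1, 0.69333…, 0.51333…, 0.43333…, 0.31333…, 0.21333…, 0.18
lx·mx: 0, 4.853333…, 3.593333…, 2.166667…, 0.94…, 0.853333…, 0.36 → R0 = 12.766667…
x·lx·mx: 0, 4.853333…, 7.186667…, 6.5…, 3.76…, 4.266667…, 2.16 → Σ = 28.726667…
T = 28.726667… / 12.766667… = 2.250131… → 2.25

2.25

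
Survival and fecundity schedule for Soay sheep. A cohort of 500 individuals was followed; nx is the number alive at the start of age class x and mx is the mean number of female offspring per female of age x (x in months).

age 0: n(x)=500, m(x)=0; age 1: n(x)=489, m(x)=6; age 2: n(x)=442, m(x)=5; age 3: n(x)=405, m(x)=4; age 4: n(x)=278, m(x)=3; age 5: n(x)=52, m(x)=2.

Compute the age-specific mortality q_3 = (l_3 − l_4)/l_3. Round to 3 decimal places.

0.314

lx = nx/n0 = nx/500: 1, 0.978, 0.884, 0.81, 0.556, 0.104
q_3 = (l_3 − l_4) / l_3 = (0.81 − 0.556) / 0.81
     = 0.254 / 0.81 = 0.31358… → 0.314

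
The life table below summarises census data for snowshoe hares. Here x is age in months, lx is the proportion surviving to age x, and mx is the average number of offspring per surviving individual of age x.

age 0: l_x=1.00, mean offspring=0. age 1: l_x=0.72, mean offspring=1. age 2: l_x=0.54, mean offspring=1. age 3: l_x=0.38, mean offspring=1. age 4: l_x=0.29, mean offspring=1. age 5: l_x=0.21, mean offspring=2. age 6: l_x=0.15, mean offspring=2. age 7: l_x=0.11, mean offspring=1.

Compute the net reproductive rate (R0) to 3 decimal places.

lx·mx by age: 0, 0.72, 0.54, 0.38, 0.29, 0.42, 0.3, 0.11
R0 = Σ lx·mx = 2.76 → 2.760

2.760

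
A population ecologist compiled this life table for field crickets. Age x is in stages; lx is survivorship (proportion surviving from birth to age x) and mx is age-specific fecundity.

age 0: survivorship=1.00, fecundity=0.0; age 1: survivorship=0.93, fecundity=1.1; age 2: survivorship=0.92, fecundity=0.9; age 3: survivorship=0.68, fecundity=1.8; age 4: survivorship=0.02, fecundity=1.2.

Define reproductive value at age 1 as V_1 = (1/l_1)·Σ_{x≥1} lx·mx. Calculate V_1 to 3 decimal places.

lx·mx for x ≥ 1: 1.023, 0.828, 1.224, 0.024 → sum = 3.099
V_1 = 3.099 / l_1 = 3.099 / 0.93 = 3.332258… → 3.332

3.332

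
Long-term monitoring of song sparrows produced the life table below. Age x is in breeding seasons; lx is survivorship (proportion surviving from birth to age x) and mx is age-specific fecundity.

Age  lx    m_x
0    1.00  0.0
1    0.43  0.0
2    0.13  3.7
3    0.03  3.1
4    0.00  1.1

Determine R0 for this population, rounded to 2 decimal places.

lx·mx by age: 0, 0, 0.481, 0.093, 0
R0 = Σ lx·mx = 0.574 → 0.57

0.57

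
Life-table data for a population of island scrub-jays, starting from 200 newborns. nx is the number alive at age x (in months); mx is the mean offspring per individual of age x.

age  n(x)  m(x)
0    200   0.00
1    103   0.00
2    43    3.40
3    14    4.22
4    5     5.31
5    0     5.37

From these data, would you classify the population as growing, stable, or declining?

lx = nx/n0 = nx/200: 1, 0.515, 0.215, 0.07, 0.025, 0
R0 = Σ lx·mx = 0 + 0 + 0.731 + 0.2954 + 0.13275 + 0 = 1.15915
R0 > 1, so the population is growing.

growing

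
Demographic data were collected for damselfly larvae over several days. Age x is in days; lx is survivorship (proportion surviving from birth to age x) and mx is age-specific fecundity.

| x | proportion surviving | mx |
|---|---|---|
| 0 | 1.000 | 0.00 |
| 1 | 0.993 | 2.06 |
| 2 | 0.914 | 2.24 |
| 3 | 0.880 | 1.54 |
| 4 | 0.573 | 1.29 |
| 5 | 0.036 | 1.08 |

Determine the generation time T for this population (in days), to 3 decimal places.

2.145

lx·mx: 0, 2.04558, 2.04736, 1.3552, 0.73917, 0.03888 → R0 = 6.22619
x·lx·mx: 0, 2.04558, 4.09472, 4.0656, 2.95668, 0.1944 → Σ = 13.35698
T = 13.35698 / 6.22619 = 2.145289… → 2.145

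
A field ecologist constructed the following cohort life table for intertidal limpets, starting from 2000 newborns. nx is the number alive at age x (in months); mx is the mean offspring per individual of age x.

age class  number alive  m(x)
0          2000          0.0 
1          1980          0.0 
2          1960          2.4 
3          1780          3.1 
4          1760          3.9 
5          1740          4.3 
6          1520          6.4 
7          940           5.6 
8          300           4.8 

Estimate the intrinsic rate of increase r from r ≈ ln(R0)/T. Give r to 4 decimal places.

0.6268

lx = nx/n0 = nx/2000: 1, 0.99, 0.98, 0.89, 0.88, 0.87, 0.76, 0.47, 0.15
R0 = Σ lx·mx = 0 + 0 + 2.352 + 2.759 + 3.432 + 3.741 + 4.864 + 2.632 + 0.72 = 20.5
Σ x·lx·mx = 98.782; T = 98.782/20.5 = 4.81863…
r ≈ ln(R0)/T = ln(20.5)/4.81863… = 0.626822… → 0.6268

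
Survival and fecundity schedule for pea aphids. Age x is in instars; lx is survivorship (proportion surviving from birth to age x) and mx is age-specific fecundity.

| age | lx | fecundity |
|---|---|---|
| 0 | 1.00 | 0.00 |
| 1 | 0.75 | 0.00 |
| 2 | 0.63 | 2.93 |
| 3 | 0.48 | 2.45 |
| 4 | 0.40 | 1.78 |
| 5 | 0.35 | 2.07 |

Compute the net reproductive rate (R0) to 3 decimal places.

lx·mx by age: 0, 0, 1.8459, 1.176, 0.712, 0.7245
R0 = Σ lx·mx = 4.4584 → 4.458

4.458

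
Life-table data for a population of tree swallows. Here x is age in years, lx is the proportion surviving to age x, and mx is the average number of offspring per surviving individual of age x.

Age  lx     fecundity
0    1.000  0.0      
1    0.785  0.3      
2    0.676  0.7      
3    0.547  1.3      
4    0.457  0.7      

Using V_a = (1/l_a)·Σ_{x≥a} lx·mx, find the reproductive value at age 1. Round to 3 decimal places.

lx·mx for x ≥ 1: 0.2355, 0.4732, 0.7111, 0.3199 → sum = 1.7397
V_1 = 1.7397 / l_1 = 1.7397 / 0.785 = 2.216178… → 2.216

2.216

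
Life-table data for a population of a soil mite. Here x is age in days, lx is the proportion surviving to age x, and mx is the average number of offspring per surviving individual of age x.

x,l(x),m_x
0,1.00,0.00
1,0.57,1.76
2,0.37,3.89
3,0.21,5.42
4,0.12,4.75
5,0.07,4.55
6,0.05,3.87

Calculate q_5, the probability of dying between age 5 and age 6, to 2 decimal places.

q_5 = (l_5 − l_6) / l_5 = (0.07 − 0.05) / 0.07
     = 0.02 / 0.07 = 0.285714… → 0.29

0.29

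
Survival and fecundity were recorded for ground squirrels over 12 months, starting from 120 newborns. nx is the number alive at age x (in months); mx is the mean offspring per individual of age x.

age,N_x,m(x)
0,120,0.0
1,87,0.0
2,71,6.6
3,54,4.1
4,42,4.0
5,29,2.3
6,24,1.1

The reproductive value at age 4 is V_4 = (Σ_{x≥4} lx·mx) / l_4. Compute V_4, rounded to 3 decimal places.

lx = nx/n0 = nx/120: 1, 0.725, 0.59167…, 0.45, 0.35, 0.24167…, 0.2
lx·mx for x ≥ 4: 1.4, 0.555833…, 0.22 → sum = 2.175833…
V_4 = 2.175833… / l_4 = 2.175833… / 0.35 = 6.216667… → 6.217

6.217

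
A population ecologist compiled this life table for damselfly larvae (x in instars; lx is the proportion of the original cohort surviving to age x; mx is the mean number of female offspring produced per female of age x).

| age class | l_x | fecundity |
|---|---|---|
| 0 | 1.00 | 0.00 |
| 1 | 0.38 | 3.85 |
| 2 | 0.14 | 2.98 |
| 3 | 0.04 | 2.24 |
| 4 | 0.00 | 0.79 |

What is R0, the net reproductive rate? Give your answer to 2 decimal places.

1.97

lx·mx by age: 0, 1.463, 0.4172, 0.0896, 0
R0 = Σ lx·mx = 1.9698 → 1.97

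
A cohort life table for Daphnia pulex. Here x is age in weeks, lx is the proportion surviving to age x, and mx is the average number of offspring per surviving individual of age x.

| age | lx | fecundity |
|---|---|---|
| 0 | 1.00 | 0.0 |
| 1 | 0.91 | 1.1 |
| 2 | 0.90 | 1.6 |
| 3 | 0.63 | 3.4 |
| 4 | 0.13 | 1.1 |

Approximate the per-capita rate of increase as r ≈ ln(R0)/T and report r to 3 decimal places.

R0 = Σ lx·mx = 0 + 1.001 + 1.44 + 2.142 + 0.143 = 4.726
Σ x·lx·mx = 10.879; T = 10.879/4.726 = 2.30195…
r ≈ ln(R0)/T = ln(4.726)/2.30195… = 0.67468… → 0.675

0.675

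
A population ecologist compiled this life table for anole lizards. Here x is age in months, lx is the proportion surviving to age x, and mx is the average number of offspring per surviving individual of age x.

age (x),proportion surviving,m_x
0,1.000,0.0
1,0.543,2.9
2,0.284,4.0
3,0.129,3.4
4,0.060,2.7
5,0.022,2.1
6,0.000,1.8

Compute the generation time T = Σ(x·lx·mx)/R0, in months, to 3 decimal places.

1.799

lx·mx: 0, 1.5747, 1.136, 0.4386, 0.162, 0.0462, 0 → R0 = 3.3575
x·lx·mx: 0, 1.5747, 2.272, 1.3158, 0.648, 0.231, 0 → Σ = 6.0415
T = 6.0415 / 3.3575 = 1.799404… → 1.799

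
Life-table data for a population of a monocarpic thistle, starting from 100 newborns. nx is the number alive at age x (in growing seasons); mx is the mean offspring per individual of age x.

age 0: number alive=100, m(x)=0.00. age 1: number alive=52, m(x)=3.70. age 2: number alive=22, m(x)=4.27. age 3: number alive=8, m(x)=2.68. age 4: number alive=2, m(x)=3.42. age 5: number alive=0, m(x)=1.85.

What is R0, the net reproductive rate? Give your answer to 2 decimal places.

3.15

lx = nx/n0 = nx/100: 1, 0.52, 0.22, 0.08, 0.02, 0
lx·mx by age: 0, 1.924, 0.9394, 0.2144, 0.0684, 0
R0 = Σ lx·mx = 3.1462 → 3.15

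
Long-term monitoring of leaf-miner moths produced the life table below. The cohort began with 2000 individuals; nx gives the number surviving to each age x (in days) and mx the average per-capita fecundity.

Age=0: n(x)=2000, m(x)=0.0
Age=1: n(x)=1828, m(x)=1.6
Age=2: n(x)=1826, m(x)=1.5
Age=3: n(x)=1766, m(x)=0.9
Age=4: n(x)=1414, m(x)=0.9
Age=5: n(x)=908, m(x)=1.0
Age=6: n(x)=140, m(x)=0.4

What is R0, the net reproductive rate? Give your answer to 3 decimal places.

lx = nx/n0 = nx/2000: 1, 0.914, 0.913, 0.883, 0.707, 0.454, 0.07
lx·mx by age: 0, 1.4624, 1.3695, 0.7947, 0.6363, 0.454, 0.028
R0 = Σ lx·mx = 4.7449 → 4.745

4.745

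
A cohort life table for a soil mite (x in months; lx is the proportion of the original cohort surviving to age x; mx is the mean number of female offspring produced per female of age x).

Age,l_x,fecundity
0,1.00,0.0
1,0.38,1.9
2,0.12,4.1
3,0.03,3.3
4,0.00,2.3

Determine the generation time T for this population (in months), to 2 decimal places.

1.53

lx·mx: 0, 0.722, 0.492, 0.099, 0 → R0 = 1.313
x·lx·mx: 0, 0.722, 0.984, 0.297, 0 → Σ = 2.003
T = 2.003 / 1.313 = 1.525514… → 1.53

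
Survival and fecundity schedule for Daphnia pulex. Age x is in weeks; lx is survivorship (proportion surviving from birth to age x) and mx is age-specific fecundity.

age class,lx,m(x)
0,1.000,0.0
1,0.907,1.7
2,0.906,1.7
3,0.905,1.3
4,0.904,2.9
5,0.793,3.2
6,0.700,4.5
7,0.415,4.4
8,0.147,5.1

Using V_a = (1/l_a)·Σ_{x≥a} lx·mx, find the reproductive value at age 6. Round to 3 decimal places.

8.180

lx·mx for x ≥ 6: 3.15, 1.826, 0.7497 → sum = 5.7257
V_6 = 5.7257 / l_6 = 5.7257 / 0.7 = 8.179571… → 8.180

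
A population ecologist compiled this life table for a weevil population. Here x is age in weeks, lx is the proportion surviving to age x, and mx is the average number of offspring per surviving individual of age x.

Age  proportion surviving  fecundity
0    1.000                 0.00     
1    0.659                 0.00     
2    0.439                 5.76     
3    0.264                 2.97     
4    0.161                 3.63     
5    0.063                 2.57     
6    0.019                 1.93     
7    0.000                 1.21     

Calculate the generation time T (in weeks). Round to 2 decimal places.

lx·mx: 0, 0, 2.52864, 0.78408, 0.58443, 0.16191, 0.03667, 0 → R0 = 4.09573
x·lx·mx: 0, 0, 5.05728, 2.35224, 2.33772, 0.80955, 0.22002, 0 → Σ = 10.77681
T = 10.77681 / 4.09573 = 2.631231… → 2.63

2.63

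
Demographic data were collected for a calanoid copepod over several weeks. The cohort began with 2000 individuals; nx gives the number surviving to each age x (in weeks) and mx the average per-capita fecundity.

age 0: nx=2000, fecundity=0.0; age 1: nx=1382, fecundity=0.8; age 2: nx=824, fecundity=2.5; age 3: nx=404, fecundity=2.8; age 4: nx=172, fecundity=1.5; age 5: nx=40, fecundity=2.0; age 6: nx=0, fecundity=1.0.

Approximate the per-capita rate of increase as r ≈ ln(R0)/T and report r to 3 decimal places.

0.388

lx = nx/n0 = nx/2000: 1, 0.691, 0.412, 0.202, 0.086, 0.02, 0
R0 = Σ lx·mx = 0 + 0.5528 + 1.03 + 0.5656 + 0.129 + 0.04 + 0 = 2.3174
Σ x·lx·mx = 5.0256; T = 5.0256/2.3174 = 2.16864…
r ≈ ln(R0)/T = ln(2.3174)/2.16864… = 0.38755… → 0.388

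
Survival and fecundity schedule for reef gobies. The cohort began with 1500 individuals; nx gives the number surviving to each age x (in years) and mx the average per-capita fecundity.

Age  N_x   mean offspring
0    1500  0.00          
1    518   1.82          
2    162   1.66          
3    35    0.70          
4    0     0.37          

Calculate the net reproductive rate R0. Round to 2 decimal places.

0.82

lx = nx/n0 = nx/1500: 1, 0.34533…, 0.108, 0.02333…, 0
lx·mx by age: 0, 0.628507…, 0.17928, 0.016333…, 0
R0 = Σ lx·mx = 0.82412… → 0.82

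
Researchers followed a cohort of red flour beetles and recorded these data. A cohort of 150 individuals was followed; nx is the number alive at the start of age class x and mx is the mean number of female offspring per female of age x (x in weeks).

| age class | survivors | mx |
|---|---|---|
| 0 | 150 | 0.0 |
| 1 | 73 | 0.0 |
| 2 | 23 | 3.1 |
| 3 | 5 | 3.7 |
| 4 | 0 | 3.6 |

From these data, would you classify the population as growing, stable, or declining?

declining

lx = nx/n0 = nx/150: 1, 0.48667…, 0.15333…, 0.03333…, 0
R0 = Σ lx·mx = 0 + 0 + 0.475333… + 0.123333… + 0 = 0.598667…
R0 < 1, so the population is declining.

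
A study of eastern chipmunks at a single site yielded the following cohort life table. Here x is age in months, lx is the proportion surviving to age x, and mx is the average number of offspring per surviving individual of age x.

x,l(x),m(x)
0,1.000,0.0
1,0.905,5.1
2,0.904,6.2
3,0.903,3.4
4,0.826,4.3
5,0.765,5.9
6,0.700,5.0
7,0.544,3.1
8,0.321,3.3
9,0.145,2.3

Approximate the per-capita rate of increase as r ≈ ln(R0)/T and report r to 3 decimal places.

0.877

R0 = Σ lx·mx = 0 + 4.6155 + 5.6048 + 3.0702 + 3.5518 + 4.5135 + 3.5 + 1.6864 + 1.0593 + 0.3335 = 27.935
Σ x·lx·mx = 106.0911; T = 106.0911/27.935 = 3.79778…
r ≈ ln(R0)/T = ln(27.935)/3.79778… = 0.8768… → 0.877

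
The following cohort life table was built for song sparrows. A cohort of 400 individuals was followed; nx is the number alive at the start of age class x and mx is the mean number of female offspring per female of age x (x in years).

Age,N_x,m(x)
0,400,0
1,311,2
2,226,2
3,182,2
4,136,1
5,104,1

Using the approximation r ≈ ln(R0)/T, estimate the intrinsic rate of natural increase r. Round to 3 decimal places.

0.653

lx = nx/n0 = nx/400: 1, 0.7775, 0.565, 0.455, 0.34, 0.26
R0 = Σ lx·mx = 0 + 1.555 + 1.13 + 0.91 + 0.34 + 0.26 = 4.195
Σ x·lx·mx = 9.205; T = 9.205/4.195 = 2.19428…
r ≈ ln(R0)/T = ln(4.195)/2.19428… = 0.65347… → 0.653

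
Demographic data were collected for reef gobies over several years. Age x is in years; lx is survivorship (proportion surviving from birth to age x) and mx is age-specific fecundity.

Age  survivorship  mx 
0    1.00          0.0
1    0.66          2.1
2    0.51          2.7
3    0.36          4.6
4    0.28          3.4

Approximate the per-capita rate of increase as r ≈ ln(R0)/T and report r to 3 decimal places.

0.699

R0 = Σ lx·mx = 0 + 1.386 + 1.377 + 1.656 + 0.952 = 5.371
Σ x·lx·mx = 12.916; T = 12.916/5.371 = 2.40477…
r ≈ ln(R0)/T = ln(5.371)/2.40477… = 0.69903… → 0.699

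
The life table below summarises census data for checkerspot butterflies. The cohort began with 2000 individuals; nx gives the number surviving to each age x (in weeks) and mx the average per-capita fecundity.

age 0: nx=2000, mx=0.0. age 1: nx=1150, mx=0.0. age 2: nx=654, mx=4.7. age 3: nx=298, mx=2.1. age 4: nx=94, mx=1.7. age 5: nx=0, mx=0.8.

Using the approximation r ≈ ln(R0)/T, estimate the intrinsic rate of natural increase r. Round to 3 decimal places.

0.293

lx = nx/n0 = nx/2000: 1, 0.575, 0.327, 0.149, 0.047, 0
R0 = Σ lx·mx = 0 + 0 + 1.5369 + 0.3129 + 0.0799 + 0 = 1.9297
Σ x·lx·mx = 4.3321; T = 4.3321/1.9297 = 2.24496…
r ≈ ln(R0)/T = ln(1.9297)/2.24496… = 0.29282… → 0.293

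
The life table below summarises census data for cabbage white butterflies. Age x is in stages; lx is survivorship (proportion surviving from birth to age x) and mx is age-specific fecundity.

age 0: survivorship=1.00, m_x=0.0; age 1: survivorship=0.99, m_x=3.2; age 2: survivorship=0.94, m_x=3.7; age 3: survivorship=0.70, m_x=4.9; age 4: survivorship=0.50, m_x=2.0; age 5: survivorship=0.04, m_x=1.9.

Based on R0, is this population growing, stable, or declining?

R0 = Σ lx·mx = 0 + 3.168 + 3.478 + 3.43 + 1 + 0.076 = 11.152
R0 > 1, so the population is growing.

growing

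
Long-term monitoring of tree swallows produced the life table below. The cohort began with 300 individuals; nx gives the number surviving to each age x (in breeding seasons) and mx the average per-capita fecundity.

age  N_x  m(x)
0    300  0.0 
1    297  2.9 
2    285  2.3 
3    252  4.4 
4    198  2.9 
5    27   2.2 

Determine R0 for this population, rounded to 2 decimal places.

lx = nx/n0 = nx/300: 1, 0.99, 0.95, 0.84, 0.66, 0.09
lx·mx by age: 0, 2.871, 2.185, 3.696, 1.914, 0.198
R0 = Σ lx·mx = 10.864 → 10.86

10.86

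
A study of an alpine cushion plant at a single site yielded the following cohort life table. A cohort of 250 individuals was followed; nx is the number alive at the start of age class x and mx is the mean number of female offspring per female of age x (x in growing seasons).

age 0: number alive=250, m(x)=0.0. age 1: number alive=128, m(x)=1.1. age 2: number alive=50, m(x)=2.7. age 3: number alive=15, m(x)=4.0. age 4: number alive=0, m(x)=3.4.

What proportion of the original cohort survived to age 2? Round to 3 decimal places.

0.200

l_2 = n_2/n_0 = 50/250 = 0.2 → 0.200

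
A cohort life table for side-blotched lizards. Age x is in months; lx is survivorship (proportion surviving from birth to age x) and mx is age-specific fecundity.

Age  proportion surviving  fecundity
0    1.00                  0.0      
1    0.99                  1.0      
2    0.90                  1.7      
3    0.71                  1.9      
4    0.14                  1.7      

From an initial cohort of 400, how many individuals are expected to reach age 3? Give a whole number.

Expected survivors = N0 · l_3 = 400 × 0.71 = 284 → 284

284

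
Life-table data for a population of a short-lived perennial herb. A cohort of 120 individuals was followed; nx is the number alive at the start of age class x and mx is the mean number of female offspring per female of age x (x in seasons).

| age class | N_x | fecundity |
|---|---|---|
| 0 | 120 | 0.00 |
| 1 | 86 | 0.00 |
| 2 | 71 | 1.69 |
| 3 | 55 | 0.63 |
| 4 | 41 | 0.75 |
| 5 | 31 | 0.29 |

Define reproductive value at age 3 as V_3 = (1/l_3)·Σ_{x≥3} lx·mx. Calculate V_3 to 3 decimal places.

lx = nx/n0 = nx/120: 1, 0.71667…, 0.59167…, 0.45833…, 0.34167…, 0.25833…
lx·mx for x ≥ 3: 0.28875…, 0.25625…, 0.074917… → sum = 0.619917…
V_3 = 0.619917… / l_3 = 0.619917… / 0.458333… = 1.352545… → 1.353

1.353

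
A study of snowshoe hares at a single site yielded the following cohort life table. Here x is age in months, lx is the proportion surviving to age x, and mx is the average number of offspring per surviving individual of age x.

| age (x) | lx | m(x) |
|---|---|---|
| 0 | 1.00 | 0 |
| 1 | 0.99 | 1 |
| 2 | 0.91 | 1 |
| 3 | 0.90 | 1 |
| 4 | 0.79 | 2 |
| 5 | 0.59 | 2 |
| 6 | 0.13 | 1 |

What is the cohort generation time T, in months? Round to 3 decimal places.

3.253

lx·mx: 0, 0.99, 0.91, 0.9, 1.58, 1.18, 0.13 → R0 = 5.69
x·lx·mx: 0, 0.99, 1.82, 2.7, 6.32, 5.9, 0.78 → Σ = 18.51
T = 18.51 / 5.69 = 3.253076… → 3.253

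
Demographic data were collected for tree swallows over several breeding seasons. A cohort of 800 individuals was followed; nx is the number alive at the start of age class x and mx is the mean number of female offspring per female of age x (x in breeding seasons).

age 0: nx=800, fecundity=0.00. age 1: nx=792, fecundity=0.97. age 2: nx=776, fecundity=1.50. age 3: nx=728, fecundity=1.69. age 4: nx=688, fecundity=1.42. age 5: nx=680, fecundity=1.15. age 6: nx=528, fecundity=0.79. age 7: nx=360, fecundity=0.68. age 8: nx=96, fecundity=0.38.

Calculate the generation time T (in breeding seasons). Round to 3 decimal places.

3.401

lx = nx/n0 = nx/800: 1, 0.99, 0.97, 0.91, 0.86, 0.85, 0.66, 0.45, 0.12
lx·mx: 0, 0.9603, 1.455, 1.5379, 1.2212, 0.9775, 0.5214, 0.306, 0.0456 → R0 = 7.0249
x·lx·mx: 0, 0.9603, 2.91, 4.6137, 4.8848, 4.8875, 3.1284, 2.142, 0.3648 → Σ = 23.8915
T = 23.8915 / 7.0249 = 3.400974… → 3.401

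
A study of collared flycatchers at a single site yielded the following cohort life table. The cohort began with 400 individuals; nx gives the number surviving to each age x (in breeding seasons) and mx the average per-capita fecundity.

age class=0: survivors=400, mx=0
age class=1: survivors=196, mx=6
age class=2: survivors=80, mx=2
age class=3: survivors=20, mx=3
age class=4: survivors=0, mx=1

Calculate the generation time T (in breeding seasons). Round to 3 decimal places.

lx = nx/n0 = nx/400: 1, 0.49, 0.2, 0.05, 0
lx·mx: 0, 2.94, 0.4, 0.15, 0 → R0 = 3.49
x·lx·mx: 0, 2.94, 0.8, 0.45, 0 → Σ = 4.19
T = 4.19 / 3.49 = 1.200573… → 1.201

1.201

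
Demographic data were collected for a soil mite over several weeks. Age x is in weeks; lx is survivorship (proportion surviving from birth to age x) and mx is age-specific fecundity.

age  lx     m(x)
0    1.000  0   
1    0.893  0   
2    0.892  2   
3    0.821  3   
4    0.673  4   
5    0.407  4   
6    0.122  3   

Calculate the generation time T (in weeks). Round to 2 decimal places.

3.59

lx·mx: 0, 0, 1.784, 2.463, 2.692, 1.628, 0.366 → R0 = 8.933
x·lx·mx: 0, 0, 3.568, 7.389, 10.768, 8.14, 2.196 → Σ = 32.061
T = 32.061 / 8.933 = 3.589052… → 3.59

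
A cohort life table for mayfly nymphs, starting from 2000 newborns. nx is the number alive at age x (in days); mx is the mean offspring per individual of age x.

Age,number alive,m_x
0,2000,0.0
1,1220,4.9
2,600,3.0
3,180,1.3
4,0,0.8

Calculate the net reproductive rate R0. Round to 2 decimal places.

4.01

lx = nx/n0 = nx/2000: 1, 0.61, 0.3, 0.09, 0
lx·mx by age: 0, 2.989, 0.9, 0.117, 0
R0 = Σ lx·mx = 4.006 → 4.01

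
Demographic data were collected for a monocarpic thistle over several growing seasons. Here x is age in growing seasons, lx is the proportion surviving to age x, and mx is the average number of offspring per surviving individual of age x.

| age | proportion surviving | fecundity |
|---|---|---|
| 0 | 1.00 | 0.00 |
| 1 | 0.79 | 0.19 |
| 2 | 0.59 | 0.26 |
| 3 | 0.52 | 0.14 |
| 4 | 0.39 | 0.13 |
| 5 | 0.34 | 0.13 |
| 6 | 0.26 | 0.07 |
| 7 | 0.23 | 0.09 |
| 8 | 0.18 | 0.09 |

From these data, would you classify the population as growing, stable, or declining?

declining

R0 = Σ lx·mx = 0 + 0.1501 + 0.1534 + 0.0728 + 0.0507 + 0.0442 + 0.0182 + 0.0207 + 0.0162 = 0.5263
R0 < 1, so the population is declining.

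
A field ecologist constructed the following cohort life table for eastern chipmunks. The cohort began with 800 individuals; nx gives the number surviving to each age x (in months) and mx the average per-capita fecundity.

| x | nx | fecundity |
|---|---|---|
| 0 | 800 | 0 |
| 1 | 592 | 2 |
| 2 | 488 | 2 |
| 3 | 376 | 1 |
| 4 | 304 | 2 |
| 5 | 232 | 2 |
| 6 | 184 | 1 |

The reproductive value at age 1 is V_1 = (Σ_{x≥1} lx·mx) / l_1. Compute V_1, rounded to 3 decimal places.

lx = nx/n0 = nx/800: 1, 0.74, 0.61, 0.47, 0.38, 0.29, 0.23
lx·mx for x ≥ 1: 1.48, 1.22, 0.47, 0.76, 0.58, 0.23 → sum = 4.74
V_1 = 4.74 / l_1 = 4.74 / 0.74 = 6.405405… → 6.405

6.405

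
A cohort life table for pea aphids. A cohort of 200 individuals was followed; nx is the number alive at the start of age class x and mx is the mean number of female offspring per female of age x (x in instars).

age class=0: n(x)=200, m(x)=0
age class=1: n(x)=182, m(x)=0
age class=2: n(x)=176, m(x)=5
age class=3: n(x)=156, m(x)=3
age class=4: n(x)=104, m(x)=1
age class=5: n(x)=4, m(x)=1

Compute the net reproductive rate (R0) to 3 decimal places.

lx = nx/n0 = nx/200: 1, 0.91, 0.88, 0.78, 0.52, 0.02
lx·mx by age: 0, 0, 4.4, 2.34, 0.52, 0.02
R0 = Σ lx·mx = 7.28 → 7.280

7.280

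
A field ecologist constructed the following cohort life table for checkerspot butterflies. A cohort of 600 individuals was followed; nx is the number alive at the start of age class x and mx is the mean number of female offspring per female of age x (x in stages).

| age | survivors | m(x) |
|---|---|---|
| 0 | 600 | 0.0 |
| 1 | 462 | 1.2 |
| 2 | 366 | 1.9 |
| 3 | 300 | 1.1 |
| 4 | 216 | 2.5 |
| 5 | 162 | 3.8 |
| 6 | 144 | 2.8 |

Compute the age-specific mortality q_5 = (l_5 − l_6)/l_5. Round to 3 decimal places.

lx = nx/n0 = nx/600: 1, 0.77, 0.61, 0.5, 0.36, 0.27, 0.24
q_5 = (l_5 − l_6) / l_5 = (0.27 − 0.24) / 0.27
     = 0.03 / 0.27 = 0.111111… → 0.111

0.111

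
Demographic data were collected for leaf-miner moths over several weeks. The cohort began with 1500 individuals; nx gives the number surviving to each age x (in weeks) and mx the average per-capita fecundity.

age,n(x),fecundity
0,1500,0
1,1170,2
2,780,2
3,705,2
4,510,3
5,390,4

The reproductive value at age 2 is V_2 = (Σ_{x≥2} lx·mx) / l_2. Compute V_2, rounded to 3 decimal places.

lx = nx/n0 = nx/1500: 1, 0.78, 0.52, 0.47, 0.34, 0.26
lx·mx for x ≥ 2: 1.04, 0.94, 1.02, 1.04 → sum = 4.04
V_2 = 4.04 / l_2 = 4.04 / 0.52 = 7.769231… → 7.769

7.769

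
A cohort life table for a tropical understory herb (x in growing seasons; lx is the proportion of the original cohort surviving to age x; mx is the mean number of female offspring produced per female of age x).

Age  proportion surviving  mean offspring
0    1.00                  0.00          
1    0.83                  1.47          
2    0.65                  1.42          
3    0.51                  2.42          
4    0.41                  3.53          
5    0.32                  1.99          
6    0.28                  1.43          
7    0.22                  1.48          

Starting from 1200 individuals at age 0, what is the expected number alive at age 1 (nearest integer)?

Expected survivors = N0 · l_1 = 1200 × 0.83 = 996 → 996

996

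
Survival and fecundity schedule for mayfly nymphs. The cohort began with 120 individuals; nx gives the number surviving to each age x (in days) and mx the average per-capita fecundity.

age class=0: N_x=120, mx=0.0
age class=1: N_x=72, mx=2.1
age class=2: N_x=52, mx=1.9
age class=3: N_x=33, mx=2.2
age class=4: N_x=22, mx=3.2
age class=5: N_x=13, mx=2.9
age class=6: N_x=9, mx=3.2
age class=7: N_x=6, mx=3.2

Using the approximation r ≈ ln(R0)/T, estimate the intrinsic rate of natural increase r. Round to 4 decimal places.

lx = nx/n0 = nx/120: 1, 0.6, 0.43333…, 0.275, 0.18333…, 0.10833…, 0.075, 0.05
R0 = Σ lx·mx = 0 + 1.26 + 0.82333… + 0.605 + 0.58667… + 0.31417… + 0.24 + 0.16 = 3.989167…
Σ x·lx·mx = 11.199167…; T = 11.199167…/3.989167… = 2.8074…
r ≈ ln(R0)/T = ln(3.989167…)/2.8074… = 0.492835… → 0.4928

0.4928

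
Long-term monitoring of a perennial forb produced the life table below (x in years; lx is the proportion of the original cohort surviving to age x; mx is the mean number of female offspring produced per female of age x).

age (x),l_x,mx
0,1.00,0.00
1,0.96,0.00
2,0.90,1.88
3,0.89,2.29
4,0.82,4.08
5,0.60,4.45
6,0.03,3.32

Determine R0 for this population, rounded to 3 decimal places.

lx·mx by age: 0, 0, 1.692, 2.0381, 3.3456, 2.67, 0.0996
R0 = Σ lx·mx = 9.8453 → 9.845

9.845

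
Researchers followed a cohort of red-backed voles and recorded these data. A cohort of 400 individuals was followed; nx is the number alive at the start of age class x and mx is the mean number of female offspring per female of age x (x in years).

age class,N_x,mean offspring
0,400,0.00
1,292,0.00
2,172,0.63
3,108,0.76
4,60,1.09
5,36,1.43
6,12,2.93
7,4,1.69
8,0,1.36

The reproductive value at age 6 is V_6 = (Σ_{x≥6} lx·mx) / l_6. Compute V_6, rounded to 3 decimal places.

lx = nx/n0 = nx/400: 1, 0.73, 0.43, 0.27, 0.15, 0.09, 0.03, 0.01, 0
lx·mx for x ≥ 6: 0.0879, 0.0169, 0 → sum = 0.1048
V_6 = 0.1048 / l_6 = 0.1048 / 0.03 = 3.493333… → 3.493

3.493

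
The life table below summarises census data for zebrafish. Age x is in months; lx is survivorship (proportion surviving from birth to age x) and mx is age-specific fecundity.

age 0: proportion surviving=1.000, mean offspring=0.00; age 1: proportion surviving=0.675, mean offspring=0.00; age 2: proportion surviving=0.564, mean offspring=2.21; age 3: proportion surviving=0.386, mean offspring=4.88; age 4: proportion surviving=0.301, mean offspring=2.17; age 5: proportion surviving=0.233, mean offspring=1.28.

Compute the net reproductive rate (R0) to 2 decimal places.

lx·mx by age: 0, 0, 1.24644, 1.88368, 0.65317, 0.29824
R0 = Σ lx·mx = 4.08153 → 4.08

4.08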